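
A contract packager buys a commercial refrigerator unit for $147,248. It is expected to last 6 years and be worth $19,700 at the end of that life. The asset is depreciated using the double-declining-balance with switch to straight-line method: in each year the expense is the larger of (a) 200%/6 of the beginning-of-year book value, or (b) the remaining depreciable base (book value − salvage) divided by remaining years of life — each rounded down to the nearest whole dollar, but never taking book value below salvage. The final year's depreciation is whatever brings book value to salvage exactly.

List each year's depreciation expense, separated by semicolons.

$49,082; $32,722; $21,814; $14,543; $9,387; $0

Depreciable base = $147,248 − $19,700 = $127,548.
Year 1: DB = ⌊$147,248 × 200%/6⌋ = $49,082; SL = ⌊$127,548/6⌋ = $21,258 → take DB $49,082. Book value $98,166.
Year 2: DB = ⌊$98,166 × 200%/6⌋ = $32,722; SL = ⌊$78,466/5⌋ = $15,693 → take DB $32,722. Book value $65,444.
Year 3: DB = ⌊$65,444 × 200%/6⌋ = $21,814; SL = ⌊$45,744/4⌋ = $11,436 → take DB $21,814. Book value $43,630.
Year 4: DB = ⌊$43,630 × 200%/6⌋ = $14,543; SL = ⌊$23,930/3⌋ = $7,976 → take DB $14,543. Book value $29,087.
Year 5: DB = ⌊$29,087 × 200%/6⌋ = $9,695; SL = ⌊$9,387/2⌋ = $4,693 → take DB $9,695, capped at $9,387. Book value $19,700.
Year 6 (final): $19,700 − $19,700 = $0. Book value $19,700.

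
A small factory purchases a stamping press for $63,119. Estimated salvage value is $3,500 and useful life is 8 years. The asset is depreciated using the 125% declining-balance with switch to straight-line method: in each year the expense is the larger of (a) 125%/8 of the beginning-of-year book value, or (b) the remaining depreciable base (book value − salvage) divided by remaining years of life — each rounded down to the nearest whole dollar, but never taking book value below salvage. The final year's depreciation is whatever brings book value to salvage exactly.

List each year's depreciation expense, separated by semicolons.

Depreciable base = $63,119 − $3,500 = $59,619.
Year 1: DB = ⌊$63,119 × 125%/8⌋ = $9,862; SL = ⌊$59,619/8⌋ = $7,452 → take DB $9,862. Book value $53,257.
Year 2: DB = ⌊$53,257 × 125%/8⌋ = $8,321; SL = ⌊$49,757/7⌋ = $7,108 → take DB $8,321. Book value $44,936.
Year 3: DB = ⌊$44,936 × 125%/8⌋ = $7,021; SL = ⌊$41,436/6⌋ = $6,906 → take DB $7,021. Book value $37,915.
Year 4: DB = ⌊$37,915 × 125%/8⌋ = $5,924; SL = ⌊$34,415/5⌋ = $6,883 → take SL $6,883. Book value $31,032.
Year 5: DB = ⌊$31,032 × 125%/8⌋ = $4,848; SL = ⌊$27,532/4⌋ = $6,883 → take SL $6,883. Book value $24,149.
Year 6: DB = ⌊$24,149 × 125%/8⌋ = $3,773; SL = ⌊$20,649/3⌋ = $6,883 → take SL $6,883. Book value $17,266.
Year 7: DB = ⌊$17,266 × 125%/8⌋ = $2,697; SL = ⌊$13,766/2⌋ = $6,883 → take SL $6,883. Book value $10,383.
Year 8 (final): $10,383 − $3,500 = $6,883. Book value $3,500.

$9,862; $8,321; $7,021; $6,883; $6,883; $6,883; $6,883; $6,883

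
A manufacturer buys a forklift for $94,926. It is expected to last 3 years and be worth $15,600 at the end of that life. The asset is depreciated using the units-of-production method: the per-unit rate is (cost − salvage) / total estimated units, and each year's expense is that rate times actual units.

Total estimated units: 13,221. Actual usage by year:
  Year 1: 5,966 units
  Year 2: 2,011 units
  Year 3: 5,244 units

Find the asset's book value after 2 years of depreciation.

$47,064

Depreciable base = $94,926 − $15,600 = $79,326.
Rate = $79,326 / 13,221 units = $6 per unit.
Year 1: 5,966 × $6 = $35,796. Book value $59,130.
Year 2: 2,011 × $6 = $12,066. Book value $47,064.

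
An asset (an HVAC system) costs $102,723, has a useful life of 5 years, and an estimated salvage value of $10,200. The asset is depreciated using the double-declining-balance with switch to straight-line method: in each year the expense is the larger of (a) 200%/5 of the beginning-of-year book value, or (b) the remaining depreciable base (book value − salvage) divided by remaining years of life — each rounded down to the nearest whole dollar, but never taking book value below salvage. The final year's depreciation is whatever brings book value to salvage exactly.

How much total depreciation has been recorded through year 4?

$89,409

Depreciable base = $102,723 − $10,200 = $92,523.
Year 1: DB = ⌊$102,723 × 200%/5⌋ = $41,089; SL = ⌊$92,523/5⌋ = $18,504 → take DB $41,089. Book value $61,634.
Year 2: DB = ⌊$61,634 × 200%/5⌋ = $24,653; SL = ⌊$51,434/4⌋ = $12,858 → take DB $24,653. Book value $36,981.
Year 3: DB = ⌊$36,981 × 200%/5⌋ = $14,792; SL = ⌊$26,781/3⌋ = $8,927 → take DB $14,792. Book value $22,189.
Year 4: DB = ⌊$22,189 × 200%/5⌋ = $8,875; SL = ⌊$11,989/2⌋ = $5,994 → take DB $8,875. Book value $13,314.
Accumulated through year 4 = $102,723 − $13,314 = $89,409.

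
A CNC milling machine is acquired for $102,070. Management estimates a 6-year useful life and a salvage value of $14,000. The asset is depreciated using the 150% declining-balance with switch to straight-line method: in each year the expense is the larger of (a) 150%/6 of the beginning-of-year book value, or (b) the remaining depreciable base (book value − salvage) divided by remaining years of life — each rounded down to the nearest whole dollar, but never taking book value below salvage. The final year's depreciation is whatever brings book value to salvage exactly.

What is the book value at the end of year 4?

Depreciable base = $102,070 − $14,000 = $88,070.
Year 1: DB = ⌊$102,070 × 150%/6⌋ = $25,517; SL = ⌊$88,070/6⌋ = $14,678 → take DB $25,517. Book value $76,553.
Year 2: DB = ⌊$76,553 × 150%/6⌋ = $19,138; SL = ⌊$62,553/5⌋ = $12,510 → take DB $19,138. Book value $57,415.
Year 3: DB = ⌊$57,415 × 150%/6⌋ = $14,353; SL = ⌊$43,415/4⌋ = $10,853 → take DB $14,353. Book value $43,062.
Year 4: DB = ⌊$43,062 × 150%/6⌋ = $10,765; SL = ⌊$29,062/3⌋ = $9,687 → take DB $10,765. Book value $32,297.

$32,297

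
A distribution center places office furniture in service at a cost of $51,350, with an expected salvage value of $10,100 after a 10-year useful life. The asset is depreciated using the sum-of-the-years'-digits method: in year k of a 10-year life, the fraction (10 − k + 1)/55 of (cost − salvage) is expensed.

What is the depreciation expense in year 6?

$3,750

Depreciable base = $51,350 − $10,100 = $41,250.
Sum of the years' digits = 10+9+8+7+6+5+4+3+2+1 = 55.
Year 1: $41,250 × 10/55 = $7,500. Book value $43,850.
Year 2: $41,250 × 9/55 = $6,750. Book value $37,100.
Year 3: $41,250 × 8/55 = $6,000. Book value $31,100.
Year 4: $41,250 × 7/55 = $5,250. Book value $25,850.
Year 5: $41,250 × 6/55 = $4,500. Book value $21,350.
Year 6: $41,250 × 5/55 = $3,750. Book value $17,600.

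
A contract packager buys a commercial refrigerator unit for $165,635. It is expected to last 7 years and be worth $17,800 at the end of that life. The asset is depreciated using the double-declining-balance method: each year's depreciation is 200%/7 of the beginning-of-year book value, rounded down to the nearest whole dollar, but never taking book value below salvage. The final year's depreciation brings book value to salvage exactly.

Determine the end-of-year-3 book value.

$60,363

Depreciable base = $165,635 − $17,800 = $147,835.
Year 1: ⌊$165,635 × 200%/7⌋ = $47,324. Book value $118,311.
Year 2: ⌊$118,311 × 200%/7⌋ = $33,803. Book value $84,508.
Year 3: ⌊$84,508 × 200%/7⌋ = $24,145. Book value $60,363.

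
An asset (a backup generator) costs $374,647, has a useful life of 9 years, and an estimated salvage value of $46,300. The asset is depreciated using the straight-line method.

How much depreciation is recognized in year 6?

Depreciable base = $374,647 − $46,300 = $328,347.
Annual expense = $328,347 / 9 = $36,483.

$36,483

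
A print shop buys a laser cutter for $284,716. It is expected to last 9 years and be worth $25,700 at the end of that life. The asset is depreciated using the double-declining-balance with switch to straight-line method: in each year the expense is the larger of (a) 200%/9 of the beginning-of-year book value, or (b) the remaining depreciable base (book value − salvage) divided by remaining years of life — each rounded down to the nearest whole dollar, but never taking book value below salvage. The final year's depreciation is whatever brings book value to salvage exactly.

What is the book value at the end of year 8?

Depreciable base = $284,716 − $25,700 = $259,016.
Year 1: DB = ⌊$284,716 × 200%/9⌋ = $63,270; SL = ⌊$259,016/9⌋ = $28,779 → take DB $63,270. Book value $221,446.
Year 2: DB = ⌊$221,446 × 200%/9⌋ = $49,210; SL = ⌊$195,746/8⌋ = $24,468 → take DB $49,210. Book value $172,236.
Year 3: DB = ⌊$172,236 × 200%/9⌋ = $38,274; SL = ⌊$146,536/7⌋ = $20,933 → take DB $38,274. Book value $133,962.
Year 4: DB = ⌊$133,962 × 200%/9⌋ = $29,769; SL = ⌊$108,262/6⌋ = $18,043 → take DB $29,769. Book value $104,193.
Year 5: DB = ⌊$104,193 × 200%/9⌋ = $23,154; SL = ⌊$78,493/5⌋ = $15,698 → take DB $23,154. Book value $81,039.
Year 6: DB = ⌊$81,039 × 200%/9⌋ = $18,008; SL = ⌊$55,339/4⌋ = $13,834 → take DB $18,008. Book value $63,031.
Year 7: DB = ⌊$63,031 × 200%/9⌋ = $14,006; SL = ⌊$37,331/3⌋ = $12,443 → take DB $14,006. Book value $49,025.
Year 8: DB = ⌊$49,025 × 200%/9⌋ = $10,894; SL = ⌊$23,325/2⌋ = $11,662 → take SL $11,662. Book value $37,363.

$37,363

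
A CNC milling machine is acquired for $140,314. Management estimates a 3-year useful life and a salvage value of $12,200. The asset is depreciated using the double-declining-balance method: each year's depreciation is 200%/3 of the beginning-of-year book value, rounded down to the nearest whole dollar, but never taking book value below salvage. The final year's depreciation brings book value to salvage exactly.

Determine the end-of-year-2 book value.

Depreciable base = $140,314 − $12,200 = $128,114.
Year 1: ⌊$140,314 × 200%/3⌋ = $93,542. Book value $46,772.
Year 2: ⌊$46,772 × 200%/3⌋ = $31,181. Book value $15,591.

$15,591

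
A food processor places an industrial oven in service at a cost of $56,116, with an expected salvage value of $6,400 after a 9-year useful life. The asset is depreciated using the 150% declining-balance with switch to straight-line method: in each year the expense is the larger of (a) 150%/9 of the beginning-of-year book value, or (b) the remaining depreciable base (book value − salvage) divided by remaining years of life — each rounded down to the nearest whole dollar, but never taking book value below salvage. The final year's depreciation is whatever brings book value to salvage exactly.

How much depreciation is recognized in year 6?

$4,038

Depreciable base = $56,116 − $6,400 = $49,716.
Year 1: DB = ⌊$56,116 × 150%/9⌋ = $9,352; SL = ⌊$49,716/9⌋ = $5,524 → take DB $9,352. Book value $46,764.
Year 2: DB = ⌊$46,764 × 150%/9⌋ = $7,794; SL = ⌊$40,364/8⌋ = $5,045 → take DB $7,794. Book value $38,970.
Year 3: DB = ⌊$38,970 × 150%/9⌋ = $6,495; SL = ⌊$32,570/7⌋ = $4,652 → take DB $6,495. Book value $32,475.
Year 4: DB = ⌊$32,475 × 150%/9⌋ = $5,412; SL = ⌊$26,075/6⌋ = $4,345 → take DB $5,412. Book value $27,063.
Year 5: DB = ⌊$27,063 × 150%/9⌋ = $4,510; SL = ⌊$20,663/5⌋ = $4,132 → take DB $4,510. Book value $22,553.
Year 6: DB = ⌊$22,553 × 150%/9⌋ = $3,758; SL = ⌊$16,153/4⌋ = $4,038 → take SL $4,038. Book value $18,515.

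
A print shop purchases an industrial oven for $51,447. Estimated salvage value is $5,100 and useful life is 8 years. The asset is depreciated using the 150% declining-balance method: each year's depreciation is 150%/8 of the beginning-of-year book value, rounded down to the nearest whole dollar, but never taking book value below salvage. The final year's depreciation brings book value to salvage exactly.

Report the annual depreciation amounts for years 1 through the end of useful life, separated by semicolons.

$9,646; $7,837; $6,368; $5,174; $4,204; $3,415; $2,775; $6,928

Depreciable base = $51,447 − $5,100 = $46,347.
Year 1: ⌊$51,447 × 150%/8⌋ = $9,646. Book value $41,801.
Year 2: ⌊$41,801 × 150%/8⌋ = $7,837. Book value $33,964.
Year 3: ⌊$33,964 × 150%/8⌋ = $6,368. Book value $27,596.
Year 4: ⌊$27,596 × 150%/8⌋ = $5,174. Book value $22,422.
Year 5: ⌊$22,422 × 150%/8⌋ = $4,204. Book value $18,218.
Year 6: ⌊$18,218 × 150%/8⌋ = $3,415. Book value $14,803.
Year 7: ⌊$14,803 × 150%/8⌋ = $2,775. Book value $12,028.
Year 8 (final): $12,028 − $5,100 = $6,928. Book value $5,100.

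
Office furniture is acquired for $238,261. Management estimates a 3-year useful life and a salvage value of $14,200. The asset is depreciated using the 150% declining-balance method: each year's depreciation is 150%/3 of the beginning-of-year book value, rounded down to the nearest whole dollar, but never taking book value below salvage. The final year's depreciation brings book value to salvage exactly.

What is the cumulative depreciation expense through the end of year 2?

Depreciable base = $238,261 − $14,200 = $224,061.
Year 1: ⌊$238,261 × 150%/3⌋ = $119,130. Book value $119,131.
Year 2: ⌊$119,131 × 150%/3⌋ = $59,565. Book value $59,566.
Accumulated through year 2 = $238,261 − $59,566 = $178,695.

$178,695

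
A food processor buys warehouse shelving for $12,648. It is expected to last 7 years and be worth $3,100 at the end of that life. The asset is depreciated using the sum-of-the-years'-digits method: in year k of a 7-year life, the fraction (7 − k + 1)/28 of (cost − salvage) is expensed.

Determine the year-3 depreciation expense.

$1,705

Depreciable base = $12,648 − $3,100 = $9,548.
Sum of the years' digits = 7+6+5+4+3+2+1 = 28.
Year 1: $9,548 × 7/28 = $2,387. Book value $10,261.
Year 2: $9,548 × 6/28 = $2,046. Book value $8,215.
Year 3: $9,548 × 5/28 = $1,705. Book value $6,510.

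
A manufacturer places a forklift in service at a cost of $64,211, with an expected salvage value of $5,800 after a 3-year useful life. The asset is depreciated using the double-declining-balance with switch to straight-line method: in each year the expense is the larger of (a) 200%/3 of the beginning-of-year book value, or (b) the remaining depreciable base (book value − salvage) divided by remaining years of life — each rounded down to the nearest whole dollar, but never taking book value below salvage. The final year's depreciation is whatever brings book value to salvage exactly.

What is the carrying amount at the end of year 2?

Depreciable base = $64,211 − $5,800 = $58,411.
Year 1: DB = ⌊$64,211 × 200%/3⌋ = $42,807; SL = ⌊$58,411/3⌋ = $19,470 → take DB $42,807. Book value $21,404.
Year 2: DB = ⌊$21,404 × 200%/3⌋ = $14,269; SL = ⌊$15,604/2⌋ = $7,802 → take DB $14,269. Book value $7,135.

$7,135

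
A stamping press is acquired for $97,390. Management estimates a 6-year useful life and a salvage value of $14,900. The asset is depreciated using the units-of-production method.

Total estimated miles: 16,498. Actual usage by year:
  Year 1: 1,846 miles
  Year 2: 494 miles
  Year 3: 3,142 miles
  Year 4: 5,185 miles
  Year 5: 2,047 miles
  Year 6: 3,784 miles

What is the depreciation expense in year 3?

Depreciable base = $97,390 − $14,900 = $82,490.
Rate = $82,490 / 16,498 miles = $5 per mile.
Year 1: 1,846 × $5 = $9,230. Book value $88,160.
Year 2: 494 × $5 = $2,470. Book value $85,690.
Year 3: 3,142 × $5 = $15,710. Book value $69,980.

$15,710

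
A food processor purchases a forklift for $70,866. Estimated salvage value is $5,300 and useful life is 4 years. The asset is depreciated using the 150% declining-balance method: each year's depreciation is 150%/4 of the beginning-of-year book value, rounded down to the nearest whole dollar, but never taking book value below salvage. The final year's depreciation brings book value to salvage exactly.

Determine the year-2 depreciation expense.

$16,609

Depreciable base = $70,866 − $5,300 = $65,566.
Year 1: ⌊$70,866 × 150%/4⌋ = $26,574. Book value $44,292.
Year 2: ⌊$44,292 × 150%/4⌋ = $16,609. Book value $27,683.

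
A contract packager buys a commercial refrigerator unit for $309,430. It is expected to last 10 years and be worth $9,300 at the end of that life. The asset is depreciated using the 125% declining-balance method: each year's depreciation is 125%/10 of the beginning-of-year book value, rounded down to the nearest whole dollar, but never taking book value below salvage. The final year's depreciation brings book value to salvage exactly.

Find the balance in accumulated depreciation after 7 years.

Depreciable base = $309,430 − $9,300 = $300,130.
Year 1: ⌊$309,430 × 125%/10⌋ = $38,678. Book value $270,752.
Year 2: ⌊$270,752 × 125%/10⌋ = $33,844. Book value $236,908.
Year 3: ⌊$236,908 × 125%/10⌋ = $29,613. Book value $207,295.
Year 4: ⌊$207,295 × 125%/10⌋ = $25,911. Book value $181,384.
Year 5: ⌊$181,384 × 125%/10⌋ = $22,673. Book value $158,711.
Year 6: ⌊$158,711 × 125%/10⌋ = $19,838. Book value $138,873.
Year 7: ⌊$138,873 × 125%/10⌋ = $17,359. Book value $121,514.
Accumulated through year 7 = $309,430 − $121,514 = $187,916.

$187,916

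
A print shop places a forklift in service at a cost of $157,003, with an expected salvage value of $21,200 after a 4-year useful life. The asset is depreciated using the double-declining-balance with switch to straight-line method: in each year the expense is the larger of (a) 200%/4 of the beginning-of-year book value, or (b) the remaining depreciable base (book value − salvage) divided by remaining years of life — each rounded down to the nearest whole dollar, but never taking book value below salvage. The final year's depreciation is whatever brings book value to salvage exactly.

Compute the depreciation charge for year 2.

$39,251

Depreciable base = $157,003 − $21,200 = $135,803.
Year 1: DB = ⌊$157,003 × 200%/4⌋ = $78,501; SL = ⌊$135,803/4⌋ = $33,950 → take DB $78,501. Book value $78,502.
Year 2: DB = ⌊$78,502 × 200%/4⌋ = $39,251; SL = ⌊$57,302/3⌋ = $19,100 → take DB $39,251. Book value $39,251.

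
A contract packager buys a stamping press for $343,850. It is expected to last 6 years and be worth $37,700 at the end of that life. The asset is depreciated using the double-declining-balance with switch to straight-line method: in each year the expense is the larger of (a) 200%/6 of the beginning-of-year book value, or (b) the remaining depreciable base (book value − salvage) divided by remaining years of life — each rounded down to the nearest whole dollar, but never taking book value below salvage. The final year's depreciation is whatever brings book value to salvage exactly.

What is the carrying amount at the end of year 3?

$101,882

Depreciable base = $343,850 − $37,700 = $306,150.
Year 1: DB = ⌊$343,850 × 200%/6⌋ = $114,616; SL = ⌊$306,150/6⌋ = $51,025 → take DB $114,616. Book value $229,234.
Year 2: DB = ⌊$229,234 × 200%/6⌋ = $76,411; SL = ⌊$191,534/5⌋ = $38,306 → take DB $76,411. Book value $152,823.
Year 3: DB = ⌊$152,823 × 200%/6⌋ = $50,941; SL = ⌊$115,123/4⌋ = $28,780 → take DB $50,941. Book value $101,882.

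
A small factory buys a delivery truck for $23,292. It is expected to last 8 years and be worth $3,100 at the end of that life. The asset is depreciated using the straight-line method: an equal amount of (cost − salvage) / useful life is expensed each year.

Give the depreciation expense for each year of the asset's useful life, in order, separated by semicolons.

$2,524; $2,524; $2,524; $2,524; $2,524; $2,524; $2,524; $2,524

Depreciable base = $23,292 − $3,100 = $20,192.
Annual expense = $20,192 / 8 = $2,524.
End of year 1: book value $20,768.
End of year 2: book value $18,244.
End of year 3: book value $15,720.
End of year 4: book value $13,196.
End of year 5: book value $10,672.
End of year 6: book value $8,148.
End of year 7: book value $5,624.
End of year 8: book value $3,100.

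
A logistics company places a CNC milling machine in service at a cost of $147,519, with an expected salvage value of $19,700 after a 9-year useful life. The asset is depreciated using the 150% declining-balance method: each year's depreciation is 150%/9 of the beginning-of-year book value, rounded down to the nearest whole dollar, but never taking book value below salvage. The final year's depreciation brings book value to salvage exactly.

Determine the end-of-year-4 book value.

Depreciable base = $147,519 − $19,700 = $127,819.
Year 1: ⌊$147,519 × 150%/9⌋ = $24,586. Book value $122,933.
Year 2: ⌊$122,933 × 150%/9⌋ = $20,488. Book value $102,445.
Year 3: ⌊$102,445 × 150%/9⌋ = $17,074. Book value $85,371.
Year 4: ⌊$85,371 × 150%/9⌋ = $14,228. Book value $71,143.

$71,143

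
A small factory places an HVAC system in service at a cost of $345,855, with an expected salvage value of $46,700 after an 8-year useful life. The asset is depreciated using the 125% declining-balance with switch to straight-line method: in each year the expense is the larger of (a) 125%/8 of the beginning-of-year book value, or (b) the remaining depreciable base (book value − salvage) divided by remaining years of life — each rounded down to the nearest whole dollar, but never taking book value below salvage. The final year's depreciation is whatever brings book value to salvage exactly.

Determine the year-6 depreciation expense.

Depreciable base = $345,855 − $46,700 = $299,155.
Year 1: DB = ⌊$345,855 × 125%/8⌋ = $54,039; SL = ⌊$299,155/8⌋ = $37,394 → take DB $54,039. Book value $291,816.
Year 2: DB = ⌊$291,816 × 125%/8⌋ = $45,596; SL = ⌊$245,116/7⌋ = $35,016 → take DB $45,596. Book value $246,220.
Year 3: DB = ⌊$246,220 × 125%/8⌋ = $38,471; SL = ⌊$199,520/6⌋ = $33,253 → take DB $38,471. Book value $207,749.
Year 4: DB = ⌊$207,749 × 125%/8⌋ = $32,460; SL = ⌊$161,049/5⌋ = $32,209 → take DB $32,460. Book value $175,289.
Year 5: DB = ⌊$175,289 × 125%/8⌋ = $27,388; SL = ⌊$128,589/4⌋ = $32,147 → take SL $32,147. Book value $143,142.
Year 6: DB = ⌊$143,142 × 125%/8⌋ = $22,365; SL = ⌊$96,442/3⌋ = $32,147 → take SL $32,147. Book value $110,995.

$32,147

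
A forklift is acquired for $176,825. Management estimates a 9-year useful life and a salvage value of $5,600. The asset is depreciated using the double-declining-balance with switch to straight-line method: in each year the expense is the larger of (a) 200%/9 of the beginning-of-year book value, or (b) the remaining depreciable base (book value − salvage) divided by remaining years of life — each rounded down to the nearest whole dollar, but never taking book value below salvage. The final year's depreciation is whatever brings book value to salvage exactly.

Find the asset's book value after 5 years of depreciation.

Depreciable base = $176,825 − $5,600 = $171,225.
Year 1: DB = ⌊$176,825 × 200%/9⌋ = $39,294; SL = ⌊$171,225/9⌋ = $19,025 → take DB $39,294. Book value $137,531.
Year 2: DB = ⌊$137,531 × 200%/9⌋ = $30,562; SL = ⌊$131,931/8⌋ = $16,491 → take DB $30,562. Book value $106,969.
Year 3: DB = ⌊$106,969 × 200%/9⌋ = $23,770; SL = ⌊$101,369/7⌋ = $14,481 → take DB $23,770. Book value $83,199.
Year 4: DB = ⌊$83,199 × 200%/9⌋ = $18,488; SL = ⌊$77,599/6⌋ = $12,933 → take DB $18,488. Book value $64,711.
Year 5: DB = ⌊$64,711 × 200%/9⌋ = $14,380; SL = ⌊$59,111/5⌋ = $11,822 → take DB $14,380. Book value $50,331.

$50,331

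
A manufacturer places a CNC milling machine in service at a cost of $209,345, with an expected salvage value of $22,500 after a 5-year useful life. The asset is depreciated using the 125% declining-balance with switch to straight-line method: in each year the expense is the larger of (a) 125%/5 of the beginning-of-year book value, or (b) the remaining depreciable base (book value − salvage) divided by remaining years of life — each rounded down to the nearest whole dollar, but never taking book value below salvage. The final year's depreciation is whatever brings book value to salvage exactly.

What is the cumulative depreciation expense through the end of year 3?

$123,340

Depreciable base = $209,345 − $22,500 = $186,845.
Year 1: DB = ⌊$209,345 × 125%/5⌋ = $52,336; SL = ⌊$186,845/5⌋ = $37,369 → take DB $52,336. Book value $157,009.
Year 2: DB = ⌊$157,009 × 125%/5⌋ = $39,252; SL = ⌊$134,509/4⌋ = $33,627 → take DB $39,252. Book value $117,757.
Year 3: DB = ⌊$117,757 × 125%/5⌋ = $29,439; SL = ⌊$95,257/3⌋ = $31,752 → take SL $31,752. Book value $86,005.
Accumulated through year 3 = $209,345 − $86,005 = $123,340.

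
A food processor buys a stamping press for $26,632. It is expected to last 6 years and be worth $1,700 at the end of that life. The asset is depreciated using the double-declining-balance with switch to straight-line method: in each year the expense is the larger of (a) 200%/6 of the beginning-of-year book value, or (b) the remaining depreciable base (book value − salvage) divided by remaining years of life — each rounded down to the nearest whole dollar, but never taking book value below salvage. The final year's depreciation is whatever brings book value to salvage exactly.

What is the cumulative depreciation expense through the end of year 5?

Depreciable base = $26,632 − $1,700 = $24,932.
Year 1: DB = ⌊$26,632 × 200%/6⌋ = $8,877; SL = ⌊$24,932/6⌋ = $4,155 → take DB $8,877. Book value $17,755.
Year 2: DB = ⌊$17,755 × 200%/6⌋ = $5,918; SL = ⌊$16,055/5⌋ = $3,211 → take DB $5,918. Book value $11,837.
Year 3: DB = ⌊$11,837 × 200%/6⌋ = $3,945; SL = ⌊$10,137/4⌋ = $2,534 → take DB $3,945. Book value $7,892.
Year 4: DB = ⌊$7,892 × 200%/6⌋ = $2,630; SL = ⌊$6,192/3⌋ = $2,064 → take DB $2,630. Book value $5,262.
Year 5: DB = ⌊$5,262 × 200%/6⌋ = $1,754; SL = ⌊$3,562/2⌋ = $1,781 → take SL $1,781. Book value $3,481.
Accumulated through year 5 = $26,632 − $3,481 = $23,151.

$23,151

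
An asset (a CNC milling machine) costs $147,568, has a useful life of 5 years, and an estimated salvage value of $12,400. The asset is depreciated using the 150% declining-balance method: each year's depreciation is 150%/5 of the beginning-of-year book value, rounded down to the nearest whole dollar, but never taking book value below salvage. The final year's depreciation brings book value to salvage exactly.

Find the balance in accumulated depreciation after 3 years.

Depreciable base = $147,568 − $12,400 = $135,168.
Year 1: ⌊$147,568 × 150%/5⌋ = $44,270. Book value $103,298.
Year 2: ⌊$103,298 × 150%/5⌋ = $30,989. Book value $72,309.
Year 3: ⌊$72,309 × 150%/5⌋ = $21,692. Book value $50,617.
Accumulated through year 3 = $147,568 − $50,617 = $96,951.

$96,951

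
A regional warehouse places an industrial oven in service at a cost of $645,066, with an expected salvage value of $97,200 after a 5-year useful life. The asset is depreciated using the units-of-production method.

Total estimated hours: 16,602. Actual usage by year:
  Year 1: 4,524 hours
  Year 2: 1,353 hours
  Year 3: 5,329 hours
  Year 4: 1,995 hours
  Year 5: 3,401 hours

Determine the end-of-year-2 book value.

$451,125

Depreciable base = $645,066 − $97,200 = $547,866.
Rate = $547,866 / 16,602 hours = $33 per hour.
Year 1: 4,524 × $33 = $149,292. Book value $495,774.
Year 2: 1,353 × $33 = $44,649. Book value $451,125.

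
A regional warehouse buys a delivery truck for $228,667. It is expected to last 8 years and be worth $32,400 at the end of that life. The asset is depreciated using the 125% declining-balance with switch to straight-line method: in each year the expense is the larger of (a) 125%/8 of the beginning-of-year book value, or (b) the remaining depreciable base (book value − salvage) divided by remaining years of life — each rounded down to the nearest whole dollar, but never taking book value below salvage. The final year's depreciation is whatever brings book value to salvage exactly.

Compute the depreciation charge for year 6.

Depreciable base = $228,667 − $32,400 = $196,267.
Year 1: DB = ⌊$228,667 × 125%/8⌋ = $35,729; SL = ⌊$196,267/8⌋ = $24,533 → take DB $35,729. Book value $192,938.
Year 2: DB = ⌊$192,938 × 125%/8⌋ = $30,146; SL = ⌊$160,538/7⌋ = $22,934 → take DB $30,146. Book value $162,792.
Year 3: DB = ⌊$162,792 × 125%/8⌋ = $25,436; SL = ⌊$130,392/6⌋ = $21,732 → take DB $25,436. Book value $137,356.
Year 4: DB = ⌊$137,356 × 125%/8⌋ = $21,461; SL = ⌊$104,956/5⌋ = $20,991 → take DB $21,461. Book value $115,895.
Year 5: DB = ⌊$115,895 × 125%/8⌋ = $18,108; SL = ⌊$83,495/4⌋ = $20,873 → take SL $20,873. Book value $95,022.
Year 6: DB = ⌊$95,022 × 125%/8⌋ = $14,847; SL = ⌊$62,622/3⌋ = $20,874 → take SL $20,874. Book value $74,148.

$20,874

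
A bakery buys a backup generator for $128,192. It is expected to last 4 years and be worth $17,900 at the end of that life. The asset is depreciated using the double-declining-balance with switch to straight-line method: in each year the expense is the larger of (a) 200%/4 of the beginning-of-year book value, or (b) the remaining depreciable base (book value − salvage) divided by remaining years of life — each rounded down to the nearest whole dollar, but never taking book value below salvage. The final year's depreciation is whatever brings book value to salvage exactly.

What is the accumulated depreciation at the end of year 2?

Depreciable base = $128,192 − $17,900 = $110,292.
Year 1: DB = ⌊$128,192 × 200%/4⌋ = $64,096; SL = ⌊$110,292/4⌋ = $27,573 → take DB $64,096. Book value $64,096.
Year 2: DB = ⌊$64,096 × 200%/4⌋ = $32,048; SL = ⌊$46,196/3⌋ = $15,398 → take DB $32,048. Book value $32,048.
Accumulated through year 2 = $128,192 − $32,048 = $96,144.

$96,144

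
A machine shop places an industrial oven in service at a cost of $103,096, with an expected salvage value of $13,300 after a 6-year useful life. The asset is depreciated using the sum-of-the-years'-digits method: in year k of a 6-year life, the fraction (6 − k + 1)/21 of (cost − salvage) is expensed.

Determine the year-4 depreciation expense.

Depreciable base = $103,096 − $13,300 = $89,796.
Sum of the years' digits = 6+5+4+3+2+1 = 21.
Year 1: $89,796 × 6/21 = $25,656. Book value $77,440.
Year 2: $89,796 × 5/21 = $21,380. Book value $56,060.
Year 3: $89,796 × 4/21 = $17,104. Book value $38,956.
Year 4: $89,796 × 3/21 = $12,828. Book value $26,128.

$12,828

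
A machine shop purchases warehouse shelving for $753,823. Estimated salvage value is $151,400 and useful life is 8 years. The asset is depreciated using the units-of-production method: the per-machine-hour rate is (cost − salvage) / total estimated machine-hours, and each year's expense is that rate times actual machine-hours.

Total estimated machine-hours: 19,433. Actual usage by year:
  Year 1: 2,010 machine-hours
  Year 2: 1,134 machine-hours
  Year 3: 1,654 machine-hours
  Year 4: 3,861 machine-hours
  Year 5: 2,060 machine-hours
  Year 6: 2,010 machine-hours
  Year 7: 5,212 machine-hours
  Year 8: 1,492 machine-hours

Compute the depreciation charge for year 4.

Depreciable base = $753,823 − $151,400 = $602,423.
Rate = $602,423 / 19,433 machine-hours = $31 per machine-hour.
Year 1: 2,010 × $31 = $62,310. Book value $691,513.
Year 2: 1,134 × $31 = $35,154. Book value $656,359.
Year 3: 1,654 × $31 = $51,274. Book value $605,085.
Year 4: 3,861 × $31 = $119,691. Book value $485,394.

$119,691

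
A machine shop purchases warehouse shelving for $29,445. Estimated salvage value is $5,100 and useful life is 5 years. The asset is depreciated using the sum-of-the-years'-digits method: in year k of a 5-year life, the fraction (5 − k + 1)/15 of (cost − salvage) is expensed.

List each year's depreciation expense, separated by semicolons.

Depreciable base = $29,445 − $5,100 = $24,345.
Sum of the years' digits = 5+4+3+2+1 = 15.
Year 1: $24,345 × 5/15 = $8,115. Book value $21,330.
Year 2: $24,345 × 4/15 = $6,492. Book value $14,838.
Year 3: $24,345 × 3/15 = $4,869. Book value $9,969.
Year 4: $24,345 × 2/15 = $3,246. Book value $6,723.
Year 5: $24,345 × 1/15 = $1,623. Book value $5,100.

$8,115; $6,492; $4,869; $3,246; $1,623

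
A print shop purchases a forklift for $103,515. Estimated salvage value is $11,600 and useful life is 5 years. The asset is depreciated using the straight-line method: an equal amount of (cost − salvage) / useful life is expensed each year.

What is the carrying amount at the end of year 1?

Depreciable base = $103,515 − $11,600 = $91,915.
Annual expense = $91,915 / 5 = $18,383.
End of year 1: book value $85,132.

$85,132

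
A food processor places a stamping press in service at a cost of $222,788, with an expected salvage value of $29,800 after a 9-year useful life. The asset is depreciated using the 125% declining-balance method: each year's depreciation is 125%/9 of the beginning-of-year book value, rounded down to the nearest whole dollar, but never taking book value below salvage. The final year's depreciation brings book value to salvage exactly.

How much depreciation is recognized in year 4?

$19,757

Depreciable base = $222,788 − $29,800 = $192,988.
Year 1: ⌊$222,788 × 125%/9⌋ = $30,942. Book value $191,846.
Year 2: ⌊$191,846 × 125%/9⌋ = $26,645. Book value $165,201.
Year 3: ⌊$165,201 × 125%/9⌋ = $22,944. Book value $142,257.
Year 4: ⌊$142,257 × 125%/9⌋ = $19,757. Book value $122,500.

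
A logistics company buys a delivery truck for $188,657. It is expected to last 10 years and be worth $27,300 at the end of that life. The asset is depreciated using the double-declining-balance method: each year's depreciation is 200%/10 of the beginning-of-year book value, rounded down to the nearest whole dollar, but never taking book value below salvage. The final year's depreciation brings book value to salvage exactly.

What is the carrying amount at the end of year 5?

Depreciable base = $188,657 − $27,300 = $161,357.
Year 1: ⌊$188,657 × 200%/10⌋ = $37,731. Book value $150,926.
Year 2: ⌊$150,926 × 200%/10⌋ = $30,185. Book value $120,741.
Year 3: ⌊$120,741 × 200%/10⌋ = $24,148. Book value $96,593.
Year 4: ⌊$96,593 × 200%/10⌋ = $19,318. Book value $77,275.
Year 5: ⌊$77,275 × 200%/10⌋ = $15,455. Book value $61,820.

$61,820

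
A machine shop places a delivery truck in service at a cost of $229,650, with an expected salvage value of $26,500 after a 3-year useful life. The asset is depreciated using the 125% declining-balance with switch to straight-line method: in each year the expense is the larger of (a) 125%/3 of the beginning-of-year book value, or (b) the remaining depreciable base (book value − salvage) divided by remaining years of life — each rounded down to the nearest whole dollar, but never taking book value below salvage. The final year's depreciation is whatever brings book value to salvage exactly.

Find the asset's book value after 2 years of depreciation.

Depreciable base = $229,650 − $26,500 = $203,150.
Year 1: DB = ⌊$229,650 × 125%/3⌋ = $95,687; SL = ⌊$203,150/3⌋ = $67,716 → take DB $95,687. Book value $133,963.
Year 2: DB = ⌊$133,963 × 125%/3⌋ = $55,817; SL = ⌊$107,463/2⌋ = $53,731 → take DB $55,817. Book value $78,146.

$78,146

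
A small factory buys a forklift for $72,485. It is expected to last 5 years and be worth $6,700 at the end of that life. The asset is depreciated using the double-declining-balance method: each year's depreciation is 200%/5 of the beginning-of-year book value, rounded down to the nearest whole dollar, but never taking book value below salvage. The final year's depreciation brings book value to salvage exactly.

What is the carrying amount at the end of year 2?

$26,095

Depreciable base = $72,485 − $6,700 = $65,785.
Year 1: ⌊$72,485 × 200%/5⌋ = $28,994. Book value $43,491.
Year 2: ⌊$43,491 × 200%/5⌋ = $17,396. Book value $26,095.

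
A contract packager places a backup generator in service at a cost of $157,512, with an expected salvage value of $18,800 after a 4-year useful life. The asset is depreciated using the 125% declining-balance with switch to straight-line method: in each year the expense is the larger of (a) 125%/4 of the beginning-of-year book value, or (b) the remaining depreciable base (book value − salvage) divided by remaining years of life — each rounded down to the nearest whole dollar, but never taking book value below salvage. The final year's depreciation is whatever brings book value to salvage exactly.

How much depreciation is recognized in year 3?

Depreciable base = $157,512 − $18,800 = $138,712.
Year 1: DB = ⌊$157,512 × 125%/4⌋ = $49,222; SL = ⌊$138,712/4⌋ = $34,678 → take DB $49,222. Book value $108,290.
Year 2: DB = ⌊$108,290 × 125%/4⌋ = $33,840; SL = ⌊$89,490/3⌋ = $29,830 → take DB $33,840. Book value $74,450.
Year 3: DB = ⌊$74,450 × 125%/4⌋ = $23,265; SL = ⌊$55,650/2⌋ = $27,825 → take SL $27,825. Book value $46,625.

$27,825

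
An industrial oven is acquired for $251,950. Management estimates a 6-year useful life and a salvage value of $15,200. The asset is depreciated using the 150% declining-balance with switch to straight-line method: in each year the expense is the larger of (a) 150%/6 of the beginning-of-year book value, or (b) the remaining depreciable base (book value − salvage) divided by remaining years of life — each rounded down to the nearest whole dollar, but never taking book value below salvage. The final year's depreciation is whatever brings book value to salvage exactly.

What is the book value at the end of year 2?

$141,723

Depreciable base = $251,950 − $15,200 = $236,750.
Year 1: DB = ⌊$251,950 × 150%/6⌋ = $62,987; SL = ⌊$236,750/6⌋ = $39,458 → take DB $62,987. Book value $188,963.
Year 2: DB = ⌊$188,963 × 150%/6⌋ = $47,240; SL = ⌊$173,763/5⌋ = $34,752 → take DB $47,240. Book value $141,723.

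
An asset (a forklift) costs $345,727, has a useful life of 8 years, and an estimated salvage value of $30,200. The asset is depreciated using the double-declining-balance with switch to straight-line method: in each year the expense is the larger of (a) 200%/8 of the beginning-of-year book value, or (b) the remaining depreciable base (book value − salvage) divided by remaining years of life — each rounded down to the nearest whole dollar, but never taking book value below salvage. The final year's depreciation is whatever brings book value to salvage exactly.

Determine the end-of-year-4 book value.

Depreciable base = $345,727 − $30,200 = $315,527.
Year 1: DB = ⌊$345,727 × 200%/8⌋ = $86,431; SL = ⌊$315,527/8⌋ = $39,440 → take DB $86,431. Book value $259,296.
Year 2: DB = ⌊$259,296 × 200%/8⌋ = $64,824; SL = ⌊$229,096/7⌋ = $32,728 → take DB $64,824. Book value $194,472.
Year 3: DB = ⌊$194,472 × 200%/8⌋ = $48,618; SL = ⌊$164,272/6⌋ = $27,378 → take DB $48,618. Book value $145,854.
Year 4: DB = ⌊$145,854 × 200%/8⌋ = $36,463; SL = ⌊$115,654/5⌋ = $23,130 → take DB $36,463. Book value $109,391.

$109,391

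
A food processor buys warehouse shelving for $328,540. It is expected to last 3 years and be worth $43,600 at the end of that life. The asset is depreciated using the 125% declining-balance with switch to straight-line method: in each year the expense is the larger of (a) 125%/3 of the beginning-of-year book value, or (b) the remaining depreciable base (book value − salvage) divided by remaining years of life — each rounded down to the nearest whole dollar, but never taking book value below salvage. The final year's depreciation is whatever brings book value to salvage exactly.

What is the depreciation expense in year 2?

Depreciable base = $328,540 − $43,600 = $284,940.
Year 1: DB = ⌊$328,540 × 125%/3⌋ = $136,891; SL = ⌊$284,940/3⌋ = $94,980 → take DB $136,891. Book value $191,649.
Year 2: DB = ⌊$191,649 × 125%/3⌋ = $79,853; SL = ⌊$148,049/2⌋ = $74,024 → take DB $79,853. Book value $111,796.

$79,853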